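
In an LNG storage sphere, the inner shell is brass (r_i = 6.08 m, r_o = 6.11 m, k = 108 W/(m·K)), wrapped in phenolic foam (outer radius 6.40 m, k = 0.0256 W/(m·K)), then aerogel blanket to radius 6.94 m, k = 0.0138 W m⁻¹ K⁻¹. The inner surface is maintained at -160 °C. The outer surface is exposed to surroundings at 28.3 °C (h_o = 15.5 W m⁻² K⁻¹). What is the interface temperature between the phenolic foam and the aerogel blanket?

Resistance network (inner→outer):
  R_brass = (1/6.08 − 1/6.11)/(4πk) = 8.076×10^-4/(4π·108) = 5.950×10^-7 K/W
  R_phenolic foam = (1/6.11 − 1/6.40)/(4πk) = 0.007416/(4π·0.0256) = 0.02305 K/W
  R_aerogel blanket = (1/6.40 − 1/6.94)/(4πk) = 0.01216/(4π·0.0138) = 0.07011 K/W
  R_conv,out = 1/(4πr²h) = 1/(4π·6.94²·15.5) = 1.066×10^-4 K/W
ΣR = 5.950×10^-7 + 0.02305 + 0.07011 + 1.066×10^-4 = 0.09327 K/W
Q = ΔT/ΣR = (-160 °C − 28.3 °C)/0.09327 = -2019 W
From the inner boundary to the phenolic foam/aerogel blanket interface, ΣR_partial = 0.02305 K/W.
T_interface = T_in − Q·ΣR_partial = -160 °C − (-2019)(0.02305) = -113 °C

T = -113 °C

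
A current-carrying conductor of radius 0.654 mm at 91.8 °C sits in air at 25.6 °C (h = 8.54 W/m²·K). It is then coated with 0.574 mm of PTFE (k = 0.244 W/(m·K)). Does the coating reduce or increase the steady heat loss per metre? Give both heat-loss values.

Critical radius for a cylinder: r_cr = k/h = 0.0286 m = 2.86 cm.
Outer radius after coating: r₂ = 6.54×10^-4 + 5.74×10^-4 = 0.001228 m.
Since r₁ < r_cr and r₂ ≤ r_cr, the coating moves toward the maximum at r_cr — heat loss rises.
Bare: R = 1/(2πr₁h) = 28.50 m·K/W; Q = 66.2/28.50 = 2.32 W/m.
Coated: R = R_cond + R_conv = 15.59 m·K/W; Q = 66.2/15.59 = 4.25 W/m.

increases: 2.32 → 4.25 W/m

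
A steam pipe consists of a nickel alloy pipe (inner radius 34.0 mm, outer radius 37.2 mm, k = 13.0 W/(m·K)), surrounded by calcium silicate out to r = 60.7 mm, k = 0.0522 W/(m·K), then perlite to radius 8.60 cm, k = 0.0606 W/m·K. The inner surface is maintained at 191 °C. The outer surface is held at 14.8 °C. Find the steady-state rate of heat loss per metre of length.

Q' = 73.1 W/m

Series thermal resistances, inner to outer:
  R'_nickel alloy = ln(0.0372/0.0340)/(2πk) = 0.08995/(2π·13.0) = 0.001101 m·K/W
  R'_calcium silicate = ln(0.0607/0.0372)/(2πk) = 0.4896/(2π·0.0522) = 1.493 m·K/W
  R'_perlite = ln(0.0860/0.0607)/(2πk) = 0.3484/(2π·0.0606) = 0.9150 m·K/W
ΣR = 0.001101 + 1.493 + 0.9150 = 2.409 m·K/W
Q' = ΔT/ΣR = (191 °C − 14.8 °C)/2.409 = 73.1 W/m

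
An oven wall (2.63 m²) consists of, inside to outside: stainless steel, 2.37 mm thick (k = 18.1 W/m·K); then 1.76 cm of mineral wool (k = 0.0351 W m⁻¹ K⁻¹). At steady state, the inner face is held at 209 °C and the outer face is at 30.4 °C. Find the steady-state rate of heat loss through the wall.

Treat each layer as a resistance in series:
  R_stainless steel = L/(kA) = 0.00237/(18.1·2.63) = 4.979×10^-5 K/W
  R_mineral wool = L/(kA) = 0.0176/(0.0351·2.63) = 0.1907 K/W
ΣR = 4.979×10^-5 + 0.1907 = 0.1907 K/W
Q = ΔT/ΣR = (209 °C − 30.4 °C)/0.1907 = 937 W

Q = 937 W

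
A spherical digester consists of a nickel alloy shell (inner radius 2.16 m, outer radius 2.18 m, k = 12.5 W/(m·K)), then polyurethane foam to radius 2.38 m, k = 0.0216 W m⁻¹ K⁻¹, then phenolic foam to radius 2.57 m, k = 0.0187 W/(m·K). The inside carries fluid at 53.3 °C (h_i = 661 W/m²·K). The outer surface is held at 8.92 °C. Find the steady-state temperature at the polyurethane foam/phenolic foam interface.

Resistance network (inner→outer):
  R_conv,in = 1/(4πr²h) = 1/(4π·2.16²·661) = 2.580×10^-5 K/W
  R_nickel alloy = (1/2.16 − 1/2.18)/(4πk) = 0.004247/(4π·12.5) = 2.704×10^-5 K/W
  R_polyurethane foam = (1/2.18 − 1/2.38)/(4πk) = 0.03855/(4π·0.0216) = 0.1420 K/W
  R_phenolic foam = (1/2.38 − 1/2.57)/(4πk) = 0.03106/(4π·0.0187) = 0.1322 K/W
ΣR = 2.580×10^-5 + 2.704×10^-5 + 0.1420 + 0.1322 = 0.2743 K/W
Q = ΔT/ΣR = (53.3 °C − 8.92 °C)/0.2743 = 161.8 W
From the inner boundary to the polyurethane foam/phenolic foam interface, ΣR_partial = 0.1421 K/W.
T_interface = T_in − Q·ΣR_partial = 53.3 °C − (161.8)(0.1421) = 30.3 °C

T = 30.3 °C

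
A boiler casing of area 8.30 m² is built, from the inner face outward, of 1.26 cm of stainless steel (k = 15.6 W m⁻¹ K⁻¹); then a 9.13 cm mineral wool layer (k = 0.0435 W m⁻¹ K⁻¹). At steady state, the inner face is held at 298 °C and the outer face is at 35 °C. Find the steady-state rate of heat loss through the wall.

Series thermal resistances, inner to outer:
  R_stainless steel = L/(kA) = 0.0126/(15.6·8.30) = 9.731×10^-5 K/W
  R_mineral wool = L/(kA) = 0.0913/(0.0435·8.30) = 0.2529 K/W
ΣR = 9.731×10^-5 + 0.2529 = 0.2530 K/W
Q = ΔT/ΣR = (298 °C − 35 °C)/0.2530 = 1040 W

Q = 1040 W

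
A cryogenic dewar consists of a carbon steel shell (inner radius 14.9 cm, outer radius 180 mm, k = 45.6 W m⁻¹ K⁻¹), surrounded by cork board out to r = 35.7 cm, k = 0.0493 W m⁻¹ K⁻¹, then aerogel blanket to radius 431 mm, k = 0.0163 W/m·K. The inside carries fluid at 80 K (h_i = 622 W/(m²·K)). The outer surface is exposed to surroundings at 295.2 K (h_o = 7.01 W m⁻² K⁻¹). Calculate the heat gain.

Treat each layer as a resistance in series:
  R_conv,in = 1/(4πr²h) = 1/(4π·0.149²·622) = 0.005763 K/W
  R_carbon steel = (1/0.149 − 1/0.180)/(4πk) = 1.156/(4π·45.6) = 0.002017 K/W
  R_cork board = (1/0.180 − 1/0.357)/(4πk) = 2.754/(4π·0.0493) = 4.446 K/W
  R_aerogel blanket = (1/0.357 − 1/0.431)/(4πk) = 0.4809/(4π·0.0163) = 2.348 K/W
  R_conv,out = 1/(4πr²h) = 1/(4π·0.431²·7.01) = 0.06111 K/W
ΣR = 0.005763 + 0.002017 + 4.446 + 2.348 + 0.06111 = 6.863 K/W
Q = ΔT/ΣR = (80 K − 295.2 K)/6.863 = -31.4 W
(Negative Q ⇒ heat flows inward; heat gain = 31.4 W.)

Q = 31.4 W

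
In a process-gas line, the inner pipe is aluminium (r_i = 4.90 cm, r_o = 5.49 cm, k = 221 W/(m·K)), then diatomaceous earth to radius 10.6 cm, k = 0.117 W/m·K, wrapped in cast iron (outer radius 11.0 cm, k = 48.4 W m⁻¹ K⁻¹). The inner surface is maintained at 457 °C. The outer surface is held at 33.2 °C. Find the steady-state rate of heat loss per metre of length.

Q' = 473 W/m

Resistance network (inner→outer):
  R'_aluminium = ln(0.0549/0.0490)/(2πk) = 0.1137/(2π·221) = 8.188×10^-5 m·K/W
  R'_diatomaceous earth = ln(0.106/0.0549)/(2πk) = 0.6579/(2π·0.117) = 0.8950 m·K/W
  R'_cast iron = ln(0.110/0.106)/(2πk) = 0.03704/(2π·48.4) = 1.218×10^-4 m·K/W
ΣR = 8.188×10^-5 + 0.8950 + 1.218×10^-4 = 0.8952 m·K/W
Q' = ΔT/ΣR = (457 °C − 33.2 °C)/0.8952 = 473 W/m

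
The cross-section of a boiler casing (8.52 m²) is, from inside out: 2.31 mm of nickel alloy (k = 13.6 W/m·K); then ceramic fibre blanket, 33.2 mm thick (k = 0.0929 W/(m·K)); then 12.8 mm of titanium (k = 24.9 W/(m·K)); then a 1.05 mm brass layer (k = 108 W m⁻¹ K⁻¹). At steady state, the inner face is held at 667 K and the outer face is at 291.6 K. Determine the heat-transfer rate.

Series thermal resistances, inner to outer:
  R_nickel alloy = L/(kA) = 0.00231/(13.6·8.52) = 1.994×10^-5 K/W
  R_ceramic fibre blanket = L/(kA) = 0.0332/(0.0929·8.52) = 0.04195 K/W
  R_titanium = L/(kA) = 0.0128/(24.9·8.52) = 6.034×10^-5 K/W
  R_brass = L/(kA) = 0.00105/(108·8.52) = 1.141×10^-6 K/W
ΣR = 1.994×10^-5 + 0.04195 + 6.034×10^-5 + 1.141×10^-6 = 0.04203 K/W
Q = ΔT/ΣR = (667 K − 291.6 K)/0.04203 = 8930 W

Q = 8.93 kW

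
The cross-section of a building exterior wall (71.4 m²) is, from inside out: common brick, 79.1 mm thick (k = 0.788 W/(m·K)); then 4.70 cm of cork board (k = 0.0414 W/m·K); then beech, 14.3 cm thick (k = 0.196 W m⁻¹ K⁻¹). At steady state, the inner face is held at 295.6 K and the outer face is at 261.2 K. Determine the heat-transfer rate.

Q = 1250 W

Resistance network (inner→outer):
  R_common brick = L/(kA) = 0.0791/(0.788·71.4) = 0.001406 K/W
  R_cork board = L/(kA) = 0.0470/(0.0414·71.4) = 0.01590 K/W
  R_beech = L/(kA) = 0.143/(0.196·71.4) = 0.01022 K/W
ΣR = 0.001406 + 0.01590 + 0.01022 = 0.02753 K/W
Q = ΔT/ΣR = (295.6 K − 261.2 K)/0.02753 = 1250 W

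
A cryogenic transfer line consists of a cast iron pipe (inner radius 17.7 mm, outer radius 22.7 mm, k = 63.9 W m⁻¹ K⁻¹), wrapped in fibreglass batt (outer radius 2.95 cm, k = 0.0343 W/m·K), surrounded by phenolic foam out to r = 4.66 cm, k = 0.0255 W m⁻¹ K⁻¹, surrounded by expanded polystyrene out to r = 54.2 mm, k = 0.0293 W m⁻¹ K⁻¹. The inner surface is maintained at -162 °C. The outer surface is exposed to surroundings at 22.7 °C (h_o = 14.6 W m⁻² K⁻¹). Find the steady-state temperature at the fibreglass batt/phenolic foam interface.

Resistance network (inner→outer):
  R'_cast iron = ln(0.0227/0.0177)/(2πk) = 0.2488/(2π·63.9) = 6.197×10^-4 m·K/W
  R'_fibreglass batt = ln(0.0295/0.0227)/(2πk) = 0.2620/(2π·0.0343) = 1.216 m·K/W
  R'_phenolic foam = ln(0.0466/0.0295)/(2πk) = 0.4572/(2π·0.0255) = 2.854 m·K/W
  R'_expanded polystyrene = ln(0.0542/0.0466)/(2πk) = 0.1511/(2π·0.0293) = 0.8207 m·K/W
  R'_conv,out = 1/(2πr h) = 1/(2π·0.0542·14.6) = 0.2011 m·K/W
ΣR = 6.197×10^-4 + 1.216 + 2.854 + 0.8207 + 0.2011 = 5.092 m·K/W
Q' = ΔT/ΣR = (-162 °C − 22.7 °C)/5.092 = -36.27 W/m
From the inner boundary to the fibreglass batt/phenolic foam interface, ΣR_partial = 1.217 m·K/W.
T_interface = T_in − Q'·ΣR_partial = -162 °C − (-36.27)(1.217) = -118 °C

T = -118 °C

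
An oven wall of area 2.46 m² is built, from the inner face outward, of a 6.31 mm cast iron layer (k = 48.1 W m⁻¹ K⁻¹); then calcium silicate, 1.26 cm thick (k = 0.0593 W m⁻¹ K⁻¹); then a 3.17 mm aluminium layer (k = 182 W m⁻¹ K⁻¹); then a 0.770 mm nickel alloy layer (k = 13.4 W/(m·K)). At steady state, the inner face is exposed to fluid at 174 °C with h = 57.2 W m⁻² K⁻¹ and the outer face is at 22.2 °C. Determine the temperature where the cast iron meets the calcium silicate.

T = 162 °C

Series thermal resistances, inner to outer:
  R_conv,in = 1/(hA) = 1/(57.2·2.46) = 0.007107 K/W
  R_cast iron = L/(kA) = 0.00631/(48.1·2.46) = 5.333×10^-5 K/W
  R_calcium silicate = L/(kA) = 0.0126/(0.0593·2.46) = 0.08637 K/W
  R_aluminium = L/(kA) = 0.00317/(182·2.46) = 7.080×10^-6 K/W
  R_nickel alloy = L/(kA) = 7.70×10^-4/(13.4·2.46) = 2.336×10^-5 K/W
ΣR = 0.007107 + 5.333×10^-5 + 0.08637 + 7.080×10^-6 + 2.336×10^-5 = 0.09356 K/W
Q = ΔT/ΣR = (174 °C − 22.2 °C)/0.09356 = 1622 W
From the inner boundary to the cast iron/calcium silicate interface, ΣR_partial = 0.007160 K/W.
T_interface = T_in − Q·ΣR_partial = 174 °C − (1622)(0.007160) = 162 °C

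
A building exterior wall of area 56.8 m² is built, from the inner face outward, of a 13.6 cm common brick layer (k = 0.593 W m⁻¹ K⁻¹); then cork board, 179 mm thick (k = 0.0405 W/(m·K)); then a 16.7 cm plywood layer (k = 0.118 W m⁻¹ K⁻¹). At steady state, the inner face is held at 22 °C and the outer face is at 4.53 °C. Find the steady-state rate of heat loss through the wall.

Q = 164 W

Treat each layer as a resistance in series:
  R_common brick = L/(kA) = 0.136/(0.593·56.8) = 0.004038 K/W
  R_cork board = L/(kA) = 0.179/(0.0405·56.8) = 0.07781 K/W
  R_plywood = L/(kA) = 0.167/(0.118·56.8) = 0.02492 K/W
ΣR = 0.004038 + 0.07781 + 0.02492 = 0.1068 K/W
Q = ΔT/ΣR = (22 °C − 4.53 °C)/0.1068 = 164 W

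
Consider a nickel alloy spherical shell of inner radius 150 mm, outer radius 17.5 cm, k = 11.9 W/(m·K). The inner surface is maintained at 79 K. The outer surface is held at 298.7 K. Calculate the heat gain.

Q = 34500 W

Q = 4πk·ΔT/(1/r₁ − 1/r₂) = 4π × 11.9 × 219.7 / (1/0.150 − 1/0.175) = 34500 W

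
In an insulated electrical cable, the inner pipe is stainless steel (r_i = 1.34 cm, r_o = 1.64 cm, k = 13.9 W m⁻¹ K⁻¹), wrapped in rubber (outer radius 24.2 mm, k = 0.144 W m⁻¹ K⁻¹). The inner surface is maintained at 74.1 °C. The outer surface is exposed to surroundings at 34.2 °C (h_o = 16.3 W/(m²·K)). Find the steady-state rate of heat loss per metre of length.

Q' = 47.7 W/m

Resistance network (inner→outer):
  R'_stainless steel = ln(0.0164/0.0134)/(2πk) = 0.2020/(2π·13.9) = 0.002313 m·K/W
  R'_rubber = ln(0.0242/0.0164)/(2πk) = 0.3891/(2π·0.144) = 0.4300 m·K/W
  R'_conv,out = 1/(2πr h) = 1/(2π·0.0242·16.3) = 0.4035 m·K/W
ΣR = 0.002313 + 0.4300 + 0.4035 = 0.8358 m·K/W
Q' = ΔT/ΣR = (74.1 °C − 34.2 °C)/0.8358 = 47.7 W/m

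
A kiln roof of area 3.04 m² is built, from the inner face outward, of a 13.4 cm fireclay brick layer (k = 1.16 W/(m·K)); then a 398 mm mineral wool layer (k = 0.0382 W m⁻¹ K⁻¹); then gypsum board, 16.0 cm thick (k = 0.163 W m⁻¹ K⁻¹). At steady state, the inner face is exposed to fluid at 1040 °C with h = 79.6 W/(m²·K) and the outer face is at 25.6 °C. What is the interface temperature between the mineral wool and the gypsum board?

Resistance network (inner→outer):
  R_conv,in = 1/(hA) = 1/(79.6·3.04) = 0.004133 K/W
  R_fireclay brick = L/(kA) = 0.134/(1.16·3.04) = 0.03800 K/W
  R_mineral wool = L/(kA) = 0.398/(0.0382·3.04) = 3.427 K/W
  R_gypsum board = L/(kA) = 0.160/(0.163·3.04) = 0.3229 K/W
ΣR = 0.004133 + 0.03800 + 3.427 + 0.3229 = 3.792 K/W
Q = ΔT/ΣR = (1040 °C − 25.6 °C)/3.792 = 267.5 W
From the inner boundary to the mineral wool/gypsum board interface, ΣR_partial = 3.469 K/W.
T_interface = T_in − Q·ΣR_partial = 1040 °C − (267.5)(3.469) = 112 °C

T = 112 °C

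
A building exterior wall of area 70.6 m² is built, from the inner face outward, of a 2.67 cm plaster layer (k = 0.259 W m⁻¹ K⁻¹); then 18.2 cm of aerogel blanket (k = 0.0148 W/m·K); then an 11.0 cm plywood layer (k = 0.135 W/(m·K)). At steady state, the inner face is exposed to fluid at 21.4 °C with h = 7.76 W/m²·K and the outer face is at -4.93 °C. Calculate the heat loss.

Series thermal resistances, inner to outer:
  R_conv,in = 1/(hA) = 1/(7.76·70.6) = 0.001825 K/W
  R_plaster = L/(kA) = 0.0267/(0.259·70.6) = 0.001460 K/W
  R_aerogel blanket = L/(kA) = 0.182/(0.0148·70.6) = 0.1742 K/W
  R_plywood = L/(kA) = 0.110/(0.135·70.6) = 0.01154 K/W
ΣR = 0.001825 + 0.001460 + 0.1742 + 0.01154 = 0.1890 K/W
Q = ΔT/ΣR = (21.4 °C − -4.93 °C)/0.1890 = 139 W

Q = 139 W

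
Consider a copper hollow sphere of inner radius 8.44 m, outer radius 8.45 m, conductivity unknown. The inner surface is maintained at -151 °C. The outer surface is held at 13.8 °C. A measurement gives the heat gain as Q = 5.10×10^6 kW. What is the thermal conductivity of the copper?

ΣR = ΔT/Q = |-151 − 13.8|/5.10×10^9 = 3.231×10^-8 K/W
(1/r₁−1/r₂)/(4πk) = 3.231×10^-8 ⇒ k = 1.402×10^-4/(4π·3.231×10^-8) = 345 W/m·K

k = 345 W/m·K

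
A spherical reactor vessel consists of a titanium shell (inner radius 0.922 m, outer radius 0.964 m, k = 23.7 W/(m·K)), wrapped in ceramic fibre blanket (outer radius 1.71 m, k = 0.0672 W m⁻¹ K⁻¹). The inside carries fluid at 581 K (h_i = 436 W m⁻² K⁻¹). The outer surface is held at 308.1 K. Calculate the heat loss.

Treat each layer as a resistance in series:
  R_conv,in = 1/(4πr²h) = 1/(4π·0.922²·436) = 2.147×10^-4 K/W
  R_titanium = (1/0.922 − 1/0.964)/(4πk) = 0.04725/(4π·23.7) = 1.587×10^-4 K/W
  R_ceramic fibre blanket = (1/0.964 − 1/1.71)/(4πk) = 0.4525/(4π·0.0672) = 0.5359 K/W
ΣR = 2.147×10^-4 + 1.587×10^-4 + 0.5359 = 0.5363 K/W
Q = ΔT/ΣR = (581 K − 308.1 K)/0.5363 = 509 W

Q = 509 W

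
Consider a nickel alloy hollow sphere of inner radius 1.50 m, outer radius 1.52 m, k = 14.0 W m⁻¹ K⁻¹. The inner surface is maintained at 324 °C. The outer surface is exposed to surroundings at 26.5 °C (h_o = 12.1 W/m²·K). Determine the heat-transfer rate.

Treat each layer as a resistance in series:
  R_nickel alloy = (1/1.50 − 1/1.52)/(4πk) = 0.008772/(4π·14.0) = 4.986×10^-5 K/W
  R_conv,out = 1/(4πr²h) = 1/(4π·1.52²·12.1) = 0.002847 K/W
ΣR = 4.986×10^-5 + 0.002847 = 0.002897 K/W
Q = ΔT/ΣR = (324 °C − 26.5 °C)/0.002897 = 1.03×10^5 W

Q = 103 kW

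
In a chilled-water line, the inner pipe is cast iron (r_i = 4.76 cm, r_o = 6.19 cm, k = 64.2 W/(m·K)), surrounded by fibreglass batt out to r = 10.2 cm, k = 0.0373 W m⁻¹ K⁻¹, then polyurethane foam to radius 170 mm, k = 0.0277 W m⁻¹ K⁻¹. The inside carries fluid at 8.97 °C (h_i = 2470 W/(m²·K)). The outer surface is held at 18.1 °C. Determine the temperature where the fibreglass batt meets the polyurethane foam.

Resistance network (inner→outer):
  R'_conv,in = 1/(2πr h) = 1/(2π·0.0476·2470) = 0.001354 m·K/W
  R'_cast iron = ln(0.0619/0.0476)/(2πk) = 0.2627/(2π·64.2) = 6.512×10^-4 m·K/W
  R'_fibreglass batt = ln(0.102/0.0619)/(2πk) = 0.4995/(2π·0.0373) = 2.131 m·K/W
  R'_polyurethane foam = ln(0.170/0.102)/(2πk) = 0.5108/(2π·0.0277) = 2.935 m·K/W
ΣR = 0.001354 + 6.512×10^-4 + 2.131 + 2.935 = 5.068 m·K/W
Q' = ΔT/ΣR = (8.97 °C − 18.1 °C)/5.068 = -1.801 W/m
From the inner boundary to the fibreglass batt/polyurethane foam interface, ΣR_partial = 2.133 m·K/W.
T_interface = T_in − Q'·ΣR_partial = 8.97 °C − (-1.801)(2.133) = 12.8 °C

T = 12.8 °C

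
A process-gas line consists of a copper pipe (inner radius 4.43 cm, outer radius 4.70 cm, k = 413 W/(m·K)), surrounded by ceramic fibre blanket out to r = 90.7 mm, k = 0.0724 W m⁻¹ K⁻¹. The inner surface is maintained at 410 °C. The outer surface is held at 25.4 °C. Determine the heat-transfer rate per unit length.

Resistance network (inner→outer):
  R'_copper = ln(0.0470/0.0443)/(2πk) = 0.05916/(2π·413) = 2.280×10^-5 m·K/W
  R'_ceramic fibre blanket = ln(0.0907/0.0470)/(2πk) = 0.6574/(2π·0.0724) = 1.445 m·K/W
ΣR = 2.280×10^-5 + 1.445 = 1.445 m·K/W
Q' = ΔT/ΣR = (410 °C − 25.4 °C)/1.445 = 266 W/m

Q' = 266 W/m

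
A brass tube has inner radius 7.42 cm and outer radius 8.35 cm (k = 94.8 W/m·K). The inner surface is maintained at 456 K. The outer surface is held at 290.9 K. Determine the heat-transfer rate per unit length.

Q' = 2πk·ΔT/ln(r₂/r₁) = 2π × 94.8 × 165.1 / ln(0.0835/0.0742) = 8.33×10^5 W/m

Q' = 8.33×10^5 W/m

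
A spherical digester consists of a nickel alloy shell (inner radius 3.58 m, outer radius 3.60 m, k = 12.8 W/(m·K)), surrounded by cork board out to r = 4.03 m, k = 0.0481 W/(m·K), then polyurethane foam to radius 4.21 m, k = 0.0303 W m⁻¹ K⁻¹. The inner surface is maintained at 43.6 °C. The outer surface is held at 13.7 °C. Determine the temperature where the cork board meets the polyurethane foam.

T = 24.5 °C

Series thermal resistances, inner to outer:
  R_nickel alloy = (1/3.58 − 1/3.60)/(4πk) = 0.001552/(4π·12.8) = 9.648×10^-6 K/W
  R_cork board = (1/3.60 − 1/4.03)/(4πk) = 0.02964/(4π·0.0481) = 0.04903 K/W
  R_polyurethane foam = (1/4.03 − 1/4.21)/(4πk) = 0.01061/(4π·0.0303) = 0.02786 K/W
ΣR = 9.648×10^-6 + 0.04903 + 0.02786 = 0.07690 K/W
Q = ΔT/ΣR = (43.6 °C − 13.7 °C)/0.07690 = 388.8 W
From the inner boundary to the cork board/polyurethane foam interface, ΣR_partial = 0.04904 K/W.
T_interface = T_in − Q·ΣR_partial = 43.6 °C − (388.8)(0.04904) = 24.5 °C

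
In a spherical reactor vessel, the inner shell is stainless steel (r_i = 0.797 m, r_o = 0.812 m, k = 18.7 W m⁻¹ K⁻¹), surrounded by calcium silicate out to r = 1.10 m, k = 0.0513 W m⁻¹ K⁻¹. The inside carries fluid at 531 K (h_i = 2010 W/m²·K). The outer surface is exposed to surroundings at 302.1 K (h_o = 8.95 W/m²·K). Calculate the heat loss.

Q = 451 W

Series thermal resistances, inner to outer:
  R_conv,in = 1/(4πr²h) = 1/(4π·0.797²·2010) = 6.233×10^-5 K/W
  R_stainless steel = (1/0.797 − 1/0.812)/(4πk) = 0.02318/(4π·18.7) = 9.863×10^-5 K/W
  R_calcium silicate = (1/0.812 − 1/1.10)/(4πk) = 0.3224/(4π·0.0513) = 0.5002 K/W
  R_conv,out = 1/(4πr²h) = 1/(4π·1.10²·8.95) = 0.007348 K/W
ΣR = 6.233×10^-5 + 9.863×10^-5 + 0.5002 + 0.007348 = 0.5077 K/W
Q = ΔT/ΣR = (531 K − 302.1 K)/0.5077 = 451 W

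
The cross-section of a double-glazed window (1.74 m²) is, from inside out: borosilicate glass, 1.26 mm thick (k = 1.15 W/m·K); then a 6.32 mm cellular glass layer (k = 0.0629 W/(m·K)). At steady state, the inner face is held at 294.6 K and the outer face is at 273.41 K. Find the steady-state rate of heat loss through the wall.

Q = 363 W

Treat each layer as a resistance in series:
  R_borosilicate glass = L/(kA) = 0.00126/(1.15·1.74) = 6.297×10^-4 K/W
  R_cellular glass = L/(kA) = 0.00632/(0.0629·1.74) = 0.05775 K/W
ΣR = 6.297×10^-4 + 0.05775 = 0.05838 K/W
Q = ΔT/ΣR = (294.6 K − 273.41 K)/0.05838 = 363 W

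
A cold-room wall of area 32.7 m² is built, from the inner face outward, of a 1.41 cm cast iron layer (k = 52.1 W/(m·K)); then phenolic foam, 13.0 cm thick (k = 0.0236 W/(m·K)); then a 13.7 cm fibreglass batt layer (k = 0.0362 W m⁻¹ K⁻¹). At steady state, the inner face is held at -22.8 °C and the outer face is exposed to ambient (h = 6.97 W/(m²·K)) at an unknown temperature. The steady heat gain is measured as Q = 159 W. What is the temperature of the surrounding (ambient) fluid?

Series resistances:
  R_cast iron = L/(kA) = 0.0141/(52.1·32.7) = 8.276×10^-6 K/W
  R_phenolic foam = L/(kA) = 0.130/(0.0236·32.7) = 0.1685 K/W
  R_fibreglass batt = L/(kA) = 0.137/(0.0362·32.7) = 0.1157 K/W
  R_conv,out = 1/(hA) = 1/(6.97·32.7) = 0.004388 K/W
ΣR = 0.2886 K/W
ΔT = Q·ΣR = 159 × 0.2886 = 45.89 K
Heat flows inward, so T_out = T_in + ΔT = -22.8 + 45.89 = 23.1 °C

T_out = 23.1 °C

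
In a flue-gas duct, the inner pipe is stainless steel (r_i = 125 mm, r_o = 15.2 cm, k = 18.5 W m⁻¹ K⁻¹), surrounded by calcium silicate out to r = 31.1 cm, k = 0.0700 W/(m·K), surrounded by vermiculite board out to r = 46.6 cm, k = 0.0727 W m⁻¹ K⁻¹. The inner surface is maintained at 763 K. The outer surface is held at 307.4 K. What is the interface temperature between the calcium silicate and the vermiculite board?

Treat each layer as a resistance in series:
  R'_stainless steel = ln(0.152/0.125)/(2πk) = 0.1956/(2π·18.5) = 0.001682 m·K/W
  R'_calcium silicate = ln(0.311/0.152)/(2πk) = 0.7159/(2π·0.0700) = 1.628 m·K/W
  R'_vermiculite board = ln(0.466/0.311)/(2πk) = 0.4044/(2π·0.0727) = 0.8853 m·K/W
ΣR = 0.001682 + 1.628 + 0.8853 = 2.515 m·K/W
Q' = ΔT/ΣR = (763 K − 307.4 K)/2.515 = 181.2 W/m
From the inner boundary to the calcium silicate/vermiculite board interface, ΣR_partial = 1.630 m·K/W.
T_interface = T_in − Q'·ΣR_partial = 763 K − (181.2)(1.630) = 468 K

T = 468 K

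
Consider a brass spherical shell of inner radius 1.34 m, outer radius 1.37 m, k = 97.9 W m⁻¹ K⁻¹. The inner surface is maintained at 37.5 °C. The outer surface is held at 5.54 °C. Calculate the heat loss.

Q = 4πk·ΔT/(1/r₁ − 1/r₂) = 4π × 97.9 × 31.96 / (1/1.34 − 1/1.37) = 2.41×10^6 W

Q = 2410 kW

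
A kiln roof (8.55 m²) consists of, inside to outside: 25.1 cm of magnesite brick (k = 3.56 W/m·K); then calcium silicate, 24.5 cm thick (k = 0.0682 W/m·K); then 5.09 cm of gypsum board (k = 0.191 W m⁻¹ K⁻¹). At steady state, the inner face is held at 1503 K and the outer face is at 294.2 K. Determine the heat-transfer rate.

Q = 2630 W

Series thermal resistances, inner to outer:
  R_magnesite brick = L/(kA) = 0.251/(3.56·8.55) = 0.008246 K/W
  R_calcium silicate = L/(kA) = 0.245/(0.0682·8.55) = 0.4202 K/W
  R_gypsum board = L/(kA) = 0.0509/(0.191·8.55) = 0.03117 K/W
ΣR = 0.008246 + 0.4202 + 0.03117 = 0.4596 K/W
Q = ΔT/ΣR = (1503 K − 294.2 K)/0.4596 = 2630 W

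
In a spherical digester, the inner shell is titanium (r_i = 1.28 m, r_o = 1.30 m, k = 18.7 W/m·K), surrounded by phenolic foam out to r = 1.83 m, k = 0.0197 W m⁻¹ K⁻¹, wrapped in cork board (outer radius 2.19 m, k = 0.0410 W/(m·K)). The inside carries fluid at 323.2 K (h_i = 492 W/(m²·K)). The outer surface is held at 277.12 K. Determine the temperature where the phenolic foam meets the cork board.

T = 284.6 K

Treat each layer as a resistance in series:
  R_conv,in = 1/(4πr²h) = 1/(4π·1.28²·492) = 9.872×10^-5 K/W
  R_titanium = (1/1.28 − 1/1.30)/(4πk) = 0.01202/(4π·18.7) = 5.115×10^-5 K/W
  R_phenolic foam = (1/1.30 − 1/1.83)/(4πk) = 0.2228/(4π·0.0197) = 0.8999 K/W
  R_cork board = (1/1.83 − 1/2.19)/(4πk) = 0.08983/(4π·0.0410) = 0.1743 K/W
ΣR = 9.872×10^-5 + 5.115×10^-5 + 0.8999 + 0.1743 = 1.074 K/W
Q = ΔT/ΣR = (323.2 K − 277.12 K)/1.074 = 42.91 W
From the inner boundary to the phenolic foam/cork board interface, ΣR_partial = 0.9000 K/W.
T_interface = T_in − Q·ΣR_partial = 323.2 K − (42.91)(0.9000) = 284.6 K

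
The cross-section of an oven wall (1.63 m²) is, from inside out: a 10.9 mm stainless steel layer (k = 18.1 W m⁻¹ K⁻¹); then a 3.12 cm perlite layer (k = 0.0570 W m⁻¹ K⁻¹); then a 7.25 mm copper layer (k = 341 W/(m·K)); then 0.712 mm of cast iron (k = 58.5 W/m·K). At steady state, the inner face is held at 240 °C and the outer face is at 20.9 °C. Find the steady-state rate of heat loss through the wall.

Q = 652 W

Treat each layer as a resistance in series:
  R_stainless steel = L/(kA) = 0.0109/(18.1·1.63) = 3.695×10^-4 K/W
  R_perlite = L/(kA) = 0.0312/(0.0570·1.63) = 0.3358 K/W
  R_copper = L/(kA) = 0.00725/(341·1.63) = 1.304×10^-5 K/W
  R_cast iron = L/(kA) = 7.12×10^-4/(58.5·1.63) = 7.467×10^-6 K/W
ΣR = 3.695×10^-4 + 0.3358 + 1.304×10^-5 + 7.467×10^-6 = 0.3362 K/W
Q = ΔT/ΣR = (240 °C − 20.9 °C)/0.3362 = 652 W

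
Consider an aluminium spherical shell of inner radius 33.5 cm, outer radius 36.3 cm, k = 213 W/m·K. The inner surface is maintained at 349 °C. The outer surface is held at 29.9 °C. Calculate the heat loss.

Q = 4πk·ΔT/(1/r₁ − 1/r₂) = 4π × 213 × 319.1 / (1/0.335 − 1/0.363) = 3.71×10^6 W

Q = 3.71×10^6 W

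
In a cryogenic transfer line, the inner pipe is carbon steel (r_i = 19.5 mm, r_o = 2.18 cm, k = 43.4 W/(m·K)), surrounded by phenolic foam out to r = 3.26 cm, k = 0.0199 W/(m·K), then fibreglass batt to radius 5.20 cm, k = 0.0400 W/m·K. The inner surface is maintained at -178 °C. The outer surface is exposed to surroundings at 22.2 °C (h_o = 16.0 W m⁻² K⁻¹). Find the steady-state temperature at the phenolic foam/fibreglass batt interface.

T = -55.7 °C

Series thermal resistances, inner to outer:
  R'_carbon steel = ln(0.0218/0.0195)/(2πk) = 0.1115/(2π·43.4) = 4.089×10^-4 m·K/W
  R'_phenolic foam = ln(0.0326/0.0218)/(2πk) = 0.4024/(2π·0.0199) = 3.218 m·K/W
  R'_fibreglass batt = ln(0.0520/0.0326)/(2πk) = 0.4669/(2π·0.0400) = 1.858 m·K/W
  R'_conv,out = 1/(2πr h) = 1/(2π·0.0520·16.0) = 0.1913 m·K/W
ΣR = 4.089×10^-4 + 3.218 + 1.858 + 0.1913 = 5.268 m·K/W
Q' = ΔT/ΣR = (-178 °C − 22.2 °C)/5.268 = -38.00 W/m
From the inner boundary to the phenolic foam/fibreglass batt interface, ΣR_partial = 3.218 m·K/W.
T_interface = T_in − Q'·ΣR_partial = -178 °C − (-38.00)(3.218) = -55.7 °C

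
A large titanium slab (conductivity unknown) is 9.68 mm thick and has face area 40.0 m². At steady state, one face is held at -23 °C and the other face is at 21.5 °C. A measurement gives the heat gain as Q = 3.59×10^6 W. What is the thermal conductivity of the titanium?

k = 19.5 W/m·K

ΣR = ΔT/Q = |-23 − 21.5|/3.59×10^6 = 1.240×10^-5 K/W
L/(kA) = 1.240×10^-5 ⇒ k = 0.00968/(1.240×10^-5·40.0) = 19.5 W/m·K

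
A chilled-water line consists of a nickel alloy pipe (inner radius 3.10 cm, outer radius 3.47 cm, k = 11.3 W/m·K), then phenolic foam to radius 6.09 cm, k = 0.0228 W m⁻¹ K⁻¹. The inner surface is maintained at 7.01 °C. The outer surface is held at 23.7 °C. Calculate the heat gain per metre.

Resistance network (inner→outer):
  R'_nickel alloy = ln(0.0347/0.0310)/(2πk) = 0.1128/(2π·11.3) = 0.001588 m·K/W
  R'_phenolic foam = ln(0.0609/0.0347)/(2πk) = 0.5625/(2π·0.0228) = 3.926 m·K/W
ΣR = 0.001588 + 3.926 = 3.928 m·K/W
Q' = ΔT/ΣR = (7.01 °C − 23.7 °C)/3.928 = -4.25 W/m
(Negative Q' ⇒ heat flows inward; heat gain = 4.25 W/m.)

Q' = 4.25 W/m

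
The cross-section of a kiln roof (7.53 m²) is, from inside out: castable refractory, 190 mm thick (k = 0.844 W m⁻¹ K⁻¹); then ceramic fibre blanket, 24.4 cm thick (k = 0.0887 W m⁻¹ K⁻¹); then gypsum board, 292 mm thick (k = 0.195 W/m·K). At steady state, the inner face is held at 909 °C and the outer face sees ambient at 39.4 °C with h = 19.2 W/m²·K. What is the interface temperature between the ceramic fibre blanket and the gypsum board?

Series thermal resistances, inner to outer:
  R_castable refractory = L/(kA) = 0.190/(0.844·7.53) = 0.02990 K/W
  R_ceramic fibre blanket = L/(kA) = 0.244/(0.0887·7.53) = 0.3653 K/W
  R_gypsum board = L/(kA) = 0.292/(0.195·7.53) = 0.1989 K/W
  R_conv,out = 1/(hA) = 1/(19.2·7.53) = 0.006917 K/W
ΣR = 0.02990 + 0.3653 + 0.1989 + 0.006917 = 0.6010 K/W
Q = ΔT/ΣR = (909 °C − 39.4 °C)/0.6010 = 1447 W
From the inner boundary to the ceramic fibre blanket/gypsum board interface, ΣR_partial = 0.3952 K/W.
T_interface = T_in − Q·ΣR_partial = 909 °C − (1447)(0.3952) = 337 °C

T = 337 °C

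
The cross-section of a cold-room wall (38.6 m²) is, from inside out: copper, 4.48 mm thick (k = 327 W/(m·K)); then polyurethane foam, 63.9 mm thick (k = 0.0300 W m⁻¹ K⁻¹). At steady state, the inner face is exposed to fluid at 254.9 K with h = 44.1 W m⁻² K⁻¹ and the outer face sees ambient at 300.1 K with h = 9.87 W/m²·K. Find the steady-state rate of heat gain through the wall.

Q = 774 W

Series thermal resistances, inner to outer:
  R_conv,in = 1/(hA) = 1/(44.1·38.6) = 5.875×10^-4 K/W
  R_copper = L/(kA) = 0.00448/(327·38.6) = 3.549×10^-7 K/W
  R_polyurethane foam = L/(kA) = 0.0639/(0.0300·38.6) = 0.05518 K/W
  R_conv,out = 1/(hA) = 1/(9.87·38.6) = 0.002625 K/W
ΣR = 5.875×10^-4 + 3.549×10^-7 + 0.05518 + 0.002625 = 0.05839 K/W
Q = ΔT/ΣR = (254.9 K − 300.1 K)/0.05839 = -774 W
(Negative Q ⇒ heat flows inward; heat gain = 774 W.)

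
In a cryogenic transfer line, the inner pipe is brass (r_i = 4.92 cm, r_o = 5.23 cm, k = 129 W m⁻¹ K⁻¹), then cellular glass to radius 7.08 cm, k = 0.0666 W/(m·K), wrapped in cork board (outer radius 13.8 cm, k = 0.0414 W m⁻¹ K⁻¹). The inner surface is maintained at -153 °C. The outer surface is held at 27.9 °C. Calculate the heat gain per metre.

Resistance network (inner→outer):
  R'_brass = ln(0.0523/0.0492)/(2πk) = 0.06110/(2π·129) = 7.539×10^-5 m·K/W
  R'_cellular glass = ln(0.0708/0.0523)/(2πk) = 0.3029/(2π·0.0666) = 0.7238 m·K/W
  R'_cork board = ln(0.138/0.0708)/(2πk) = 0.6674/(2π·0.0414) = 2.566 m·K/W
ΣR = 7.539×10^-5 + 0.7238 + 2.566 = 3.290 m·K/W
Q' = ΔT/ΣR = (-153 °C − 27.9 °C)/3.290 = -55.0 W/m
(Negative Q' ⇒ heat flows inward; heat gain = 55.0 W/m.)

Q' = 55.0 W/m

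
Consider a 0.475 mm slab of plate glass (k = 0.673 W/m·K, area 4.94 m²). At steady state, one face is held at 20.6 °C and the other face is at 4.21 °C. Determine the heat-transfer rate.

Q = 115 kW

Q = kA·ΔT/L = 0.673 × 4.94 × |20.6 °C − 4.21 °C| / 4.75×10^-4 = 1.15×10^5 W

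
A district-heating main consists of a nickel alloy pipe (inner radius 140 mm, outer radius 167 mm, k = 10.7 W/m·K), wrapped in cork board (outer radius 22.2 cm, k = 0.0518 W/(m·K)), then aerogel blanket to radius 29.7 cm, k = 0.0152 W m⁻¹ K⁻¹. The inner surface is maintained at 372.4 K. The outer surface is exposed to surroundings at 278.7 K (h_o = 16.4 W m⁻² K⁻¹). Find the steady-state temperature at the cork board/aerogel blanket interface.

Series thermal resistances, inner to outer:
  R'_nickel alloy = ln(0.167/0.140)/(2πk) = 0.1764/(2π·10.7) = 0.002623 m·K/W
  R'_cork board = ln(0.222/0.167)/(2πk) = 0.2847/(2π·0.0518) = 0.8747 m·K/W
  R'_aerogel blanket = ln(0.297/0.222)/(2πk) = 0.2911/(2π·0.0152) = 3.048 m·K/W
  R'_conv,out = 1/(2πr h) = 1/(2π·0.297·16.4) = 0.03268 m·K/W
ΣR = 0.002623 + 0.8747 + 3.048 + 0.03268 = 3.958 m·K/W
Q' = ΔT/ΣR = (372.4 K − 278.7 K)/3.958 = 23.67 W/m
From the inner boundary to the cork board/aerogel blanket interface, ΣR_partial = 0.8773 m·K/W.
T_interface = T_in − Q'·ΣR_partial = 372.4 K − (23.67)(0.8773) = 351.6 K

T = 351.6 K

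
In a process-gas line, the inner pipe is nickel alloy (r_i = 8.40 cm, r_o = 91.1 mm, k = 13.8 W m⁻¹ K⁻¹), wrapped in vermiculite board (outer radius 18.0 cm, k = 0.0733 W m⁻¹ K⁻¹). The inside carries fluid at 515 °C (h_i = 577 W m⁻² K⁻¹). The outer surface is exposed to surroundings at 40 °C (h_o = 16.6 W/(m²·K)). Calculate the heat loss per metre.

Q' = 309 W/m

Series thermal resistances, inner to outer:
  R'_conv,in = 1/(2πr h) = 1/(2π·0.0840·577) = 0.003284 m·K/W
  R'_nickel alloy = ln(0.0911/0.0840)/(2πk) = 0.08114/(2π·13.8) = 9.358×10^-4 m·K/W
  R'_vermiculite board = ln(0.180/0.0911)/(2πk) = 0.6810/(2π·0.0733) = 1.479 m·K/W
  R'_conv,out = 1/(2πr h) = 1/(2π·0.180·16.6) = 0.05326 m·K/W
ΣR = 0.003284 + 9.358×10^-4 + 1.479 + 0.05326 = 1.536 m·K/W
Q' = ΔT/ΣR = (515 °C − 40 °C)/1.536 = 309 W/m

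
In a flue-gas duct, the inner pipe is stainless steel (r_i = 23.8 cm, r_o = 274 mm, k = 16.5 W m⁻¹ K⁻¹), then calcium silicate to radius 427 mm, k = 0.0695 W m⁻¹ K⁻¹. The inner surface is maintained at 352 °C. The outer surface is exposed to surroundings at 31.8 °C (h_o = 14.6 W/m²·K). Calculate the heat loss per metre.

Q' = 307 W/m

Resistance network (inner→outer):
  R'_stainless steel = ln(0.274/0.238)/(2πk) = 0.1409/(2π·16.5) = 0.001359 m·K/W
  R'_calcium silicate = ln(0.427/0.274)/(2πk) = 0.4437/(2π·0.0695) = 1.016 m·K/W
  R'_conv,out = 1/(2πr h) = 1/(2π·0.427·14.6) = 0.02553 m·K/W
ΣR = 0.001359 + 1.016 + 0.02553 = 1.043 m·K/W
Q' = ΔT/ΣR = (352 °C − 31.8 °C)/1.043 = 307 W/m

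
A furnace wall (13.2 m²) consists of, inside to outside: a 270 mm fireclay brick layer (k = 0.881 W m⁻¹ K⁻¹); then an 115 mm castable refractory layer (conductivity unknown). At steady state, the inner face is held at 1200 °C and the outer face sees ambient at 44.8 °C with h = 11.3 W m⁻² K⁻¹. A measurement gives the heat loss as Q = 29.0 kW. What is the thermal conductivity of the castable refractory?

k = 0.879 W/m·K

ΣR = ΔT/Q = |1200 − 44.8|/29000 = 0.03983 K/W
Known resistances:
  R_fireclay brick = L/(kA) = 0.270/(0.881·13.2) = 0.02322 K/W
  R_conv,out = 1/(hA) = 1/(11.3·13.2) = 0.006704 K/W
R_castable refractory = ΣR − ΣR_known = 0.03983 − 0.02992 = 0.009910 K/W
L/(kA) = 0.009910 ⇒ k = 0.115/(0.009910·13.2) = 0.879 W/m·K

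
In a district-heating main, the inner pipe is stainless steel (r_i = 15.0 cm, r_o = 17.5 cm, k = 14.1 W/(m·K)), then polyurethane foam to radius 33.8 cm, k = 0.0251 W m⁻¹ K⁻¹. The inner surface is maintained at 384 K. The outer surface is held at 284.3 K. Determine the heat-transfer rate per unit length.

Q' = 23.9 W/m

Treat each layer as a resistance in series:
  R'_stainless steel = ln(0.175/0.150)/(2πk) = 0.1542/(2π·14.1) = 0.001740 m·K/W
  R'_polyurethane foam = ln(0.338/0.175)/(2πk) = 0.6583/(2π·0.0251) = 4.174 m·K/W
ΣR = 0.001740 + 4.174 = 4.176 m·K/W
Q' = ΔT/ΣR = (384 K − 284.3 K)/4.176 = 23.9 W/m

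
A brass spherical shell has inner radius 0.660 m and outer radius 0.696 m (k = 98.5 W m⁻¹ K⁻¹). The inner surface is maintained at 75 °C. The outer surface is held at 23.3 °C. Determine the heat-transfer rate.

Q = 4πk·ΔT/(1/r₁ − 1/r₂) = 4π × 98.5 × 51.7 / (1/0.660 − 1/0.696) = 8.17×10^5 W

Q = 817 kW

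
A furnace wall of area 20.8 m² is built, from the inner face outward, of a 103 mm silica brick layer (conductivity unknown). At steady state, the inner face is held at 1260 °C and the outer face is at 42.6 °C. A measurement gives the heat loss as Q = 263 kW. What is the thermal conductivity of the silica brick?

ΣR = ΔT/Q = |1260 − 42.6|/2.63×10^5 = 0.004629 K/W
L/(kA) = 0.004629 ⇒ k = 0.103/(0.004629·20.8) = 1.07 W/m·K

k = 1.07 W/m·K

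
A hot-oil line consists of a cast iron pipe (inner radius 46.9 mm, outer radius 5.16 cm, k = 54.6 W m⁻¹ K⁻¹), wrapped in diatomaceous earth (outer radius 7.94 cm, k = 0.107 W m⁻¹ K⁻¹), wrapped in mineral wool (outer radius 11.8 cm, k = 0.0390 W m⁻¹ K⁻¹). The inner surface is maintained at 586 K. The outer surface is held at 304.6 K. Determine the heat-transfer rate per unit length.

Resistance network (inner→outer):
  R'_cast iron = ln(0.0516/0.0469)/(2πk) = 0.09550/(2π·54.6) = 2.784×10^-4 m·K/W
  R'_diatomaceous earth = ln(0.0794/0.0516)/(2πk) = 0.4310/(2π·0.107) = 0.6410 m·K/W
  R'_mineral wool = ln(0.118/0.0794)/(2πk) = 0.3962/(2π·0.0390) = 1.617 m·K/W
ΣR = 2.784×10^-4 + 0.6410 + 1.617 = 2.258 m·K/W
Q' = ΔT/ΣR = (586 K − 304.6 K)/2.258 = 125 W/m

Q' = 125 W/m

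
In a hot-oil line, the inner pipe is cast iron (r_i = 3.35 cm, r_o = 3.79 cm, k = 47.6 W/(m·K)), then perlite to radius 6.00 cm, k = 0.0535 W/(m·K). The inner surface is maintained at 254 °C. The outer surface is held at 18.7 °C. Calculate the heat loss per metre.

Q' = 172 W/m

Resistance network (inner→outer):
  R'_cast iron = ln(0.0379/0.0335)/(2πk) = 0.1234/(2π·47.6) = 4.126×10^-4 m·K/W
  R'_perlite = ln(0.0600/0.0379)/(2πk) = 0.4594/(2π·0.0535) = 1.367 m·K/W
ΣR = 4.126×10^-4 + 1.367 = 1.367 m·K/W
Q' = ΔT/ΣR = (254 °C − 18.7 °C)/1.367 = 172 W/m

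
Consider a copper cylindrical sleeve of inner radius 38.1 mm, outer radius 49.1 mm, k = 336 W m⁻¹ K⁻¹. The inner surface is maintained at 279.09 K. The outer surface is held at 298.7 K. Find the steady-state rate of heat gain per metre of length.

Q' = 2πk·ΔT/ln(r₂/r₁) = 2π × 336 × 19.61 / ln(0.0491/0.0381) = 1.63×10^5 W/m

Q' = 1.63×10^5 W/m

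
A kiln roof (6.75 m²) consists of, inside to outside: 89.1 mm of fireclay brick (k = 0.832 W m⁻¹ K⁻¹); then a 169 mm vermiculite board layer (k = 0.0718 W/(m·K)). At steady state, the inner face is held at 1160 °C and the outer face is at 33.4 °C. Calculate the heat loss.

Q = 3.09 kW

Series thermal resistances, inner to outer:
  R_fireclay brick = L/(kA) = 0.0891/(0.832·6.75) = 0.01587 K/W
  R_vermiculite board = L/(kA) = 0.169/(0.0718·6.75) = 0.3487 K/W
ΣR = 0.01587 + 0.3487 = 0.3646 K/W
Q = ΔT/ΣR = (1160 °C − 33.4 °C)/0.3646 = 3090 W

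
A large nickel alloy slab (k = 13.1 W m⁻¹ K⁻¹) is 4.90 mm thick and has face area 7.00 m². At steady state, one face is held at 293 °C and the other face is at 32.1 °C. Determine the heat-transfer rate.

Q = kA·ΔT/L = 13.1 × 7.00 × |293 °C − 32.1 °C| / 0.00490 = 4.88×10^6 W

Q = 4880 kW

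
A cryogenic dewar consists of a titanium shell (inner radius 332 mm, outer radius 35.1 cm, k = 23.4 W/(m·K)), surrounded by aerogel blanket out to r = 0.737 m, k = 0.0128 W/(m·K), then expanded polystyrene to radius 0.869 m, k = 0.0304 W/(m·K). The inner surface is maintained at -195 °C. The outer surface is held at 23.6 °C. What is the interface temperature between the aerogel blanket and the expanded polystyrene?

Resistance network (inner→outer):
  R_titanium = (1/0.332 − 1/0.351)/(4πk) = 0.1630/(4π·23.4) = 5.545×10^-4 K/W
  R_aerogel blanket = (1/0.351 − 1/0.737)/(4πk) = 1.492/(4π·0.0128) = 9.277 K/W
  R_expanded polystyrene = (1/0.737 − 1/0.869)/(4πk) = 0.2061/(4π·0.0304) = 0.5395 K/W
ΣR = 5.545×10^-4 + 9.277 + 0.5395 = 9.817 K/W
Q = ΔT/ΣR = (-195 °C − 23.6 °C)/9.817 = -22.27 W
From the inner boundary to the aerogel blanket/expanded polystyrene interface, ΣR_partial = 9.278 K/W.
T_interface = T_in − Q·ΣR_partial = -195 °C − (-22.27)(9.278) = 11.6 °C

T = 11.6 °C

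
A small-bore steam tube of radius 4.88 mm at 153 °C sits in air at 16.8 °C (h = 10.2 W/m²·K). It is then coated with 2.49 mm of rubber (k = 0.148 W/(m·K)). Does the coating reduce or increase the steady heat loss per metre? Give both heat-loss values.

Critical radius for a cylinder: r_cr = k/h = 0.0145 m = 1.45 cm.
Outer radius after coating: r₂ = 0.00488 + 0.00249 = 0.00737 m.
Since r₁ < r_cr and r₂ ≤ r_cr, the coating moves toward the maximum at r_cr — heat loss rises.
Bare: R = 1/(2πr₁h) = 3.197 m·K/W; Q = 136.2/3.197 = 42.6 W/m.
Coated: R = R_cond + R_conv = 2.561 m·K/W; Q = 136.2/2.561 = 53.2 W/m.

increases: 42.6 → 53.2 W/m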